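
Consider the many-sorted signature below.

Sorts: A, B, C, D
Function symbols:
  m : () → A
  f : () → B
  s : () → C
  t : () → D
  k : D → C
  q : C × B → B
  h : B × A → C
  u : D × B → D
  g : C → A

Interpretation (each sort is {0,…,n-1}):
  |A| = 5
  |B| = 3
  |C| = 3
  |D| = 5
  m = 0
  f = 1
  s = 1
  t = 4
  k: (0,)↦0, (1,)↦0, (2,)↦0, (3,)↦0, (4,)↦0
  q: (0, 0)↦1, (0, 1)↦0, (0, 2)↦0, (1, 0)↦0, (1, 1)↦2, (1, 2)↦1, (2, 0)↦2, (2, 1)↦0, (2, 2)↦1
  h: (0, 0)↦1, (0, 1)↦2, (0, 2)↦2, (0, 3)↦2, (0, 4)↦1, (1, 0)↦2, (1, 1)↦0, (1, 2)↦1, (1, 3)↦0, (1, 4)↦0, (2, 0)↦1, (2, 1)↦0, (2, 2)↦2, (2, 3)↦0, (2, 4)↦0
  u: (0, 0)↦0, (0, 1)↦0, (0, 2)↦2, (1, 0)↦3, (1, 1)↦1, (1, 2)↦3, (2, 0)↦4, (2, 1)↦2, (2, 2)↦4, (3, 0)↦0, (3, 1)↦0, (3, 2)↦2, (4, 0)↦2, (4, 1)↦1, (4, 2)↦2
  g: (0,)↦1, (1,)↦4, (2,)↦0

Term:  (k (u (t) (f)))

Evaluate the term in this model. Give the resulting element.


value = 0

  t = 4
  f = 1
  (u (t) (f)) = u(4, 1) = 1
  (k (u (t) (f))) = k(1,) = 0


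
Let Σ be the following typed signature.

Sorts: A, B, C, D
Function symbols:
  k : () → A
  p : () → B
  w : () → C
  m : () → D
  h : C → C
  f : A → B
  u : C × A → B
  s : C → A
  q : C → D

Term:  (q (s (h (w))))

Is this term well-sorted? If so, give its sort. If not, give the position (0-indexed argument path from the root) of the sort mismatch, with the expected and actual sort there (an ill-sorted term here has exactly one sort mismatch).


      (w) : C
    (h (w)) : C
  (s (h (w))) : A
(q (s (h (w)))) : ✗ arg 0 at [0] has sort A, expected C

ill-sorted at position [0]: expected C, got A


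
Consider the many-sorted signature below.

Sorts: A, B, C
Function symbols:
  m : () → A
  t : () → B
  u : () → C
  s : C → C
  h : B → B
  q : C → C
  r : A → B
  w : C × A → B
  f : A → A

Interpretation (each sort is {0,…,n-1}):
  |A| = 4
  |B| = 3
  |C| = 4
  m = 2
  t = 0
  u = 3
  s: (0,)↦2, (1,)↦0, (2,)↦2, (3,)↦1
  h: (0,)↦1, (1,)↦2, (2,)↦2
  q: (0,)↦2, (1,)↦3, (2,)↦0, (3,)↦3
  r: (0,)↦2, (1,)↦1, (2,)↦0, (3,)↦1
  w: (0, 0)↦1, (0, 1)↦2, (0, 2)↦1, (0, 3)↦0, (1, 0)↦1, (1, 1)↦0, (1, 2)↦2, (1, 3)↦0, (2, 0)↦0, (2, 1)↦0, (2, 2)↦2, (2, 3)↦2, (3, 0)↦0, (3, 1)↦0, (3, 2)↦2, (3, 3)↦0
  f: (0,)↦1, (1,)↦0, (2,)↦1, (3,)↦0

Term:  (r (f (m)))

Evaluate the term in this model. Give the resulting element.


value = 1

  m = 2
  (f (m)) = f(2,) = 1
  (r (f (m))) = r(1,) = 1


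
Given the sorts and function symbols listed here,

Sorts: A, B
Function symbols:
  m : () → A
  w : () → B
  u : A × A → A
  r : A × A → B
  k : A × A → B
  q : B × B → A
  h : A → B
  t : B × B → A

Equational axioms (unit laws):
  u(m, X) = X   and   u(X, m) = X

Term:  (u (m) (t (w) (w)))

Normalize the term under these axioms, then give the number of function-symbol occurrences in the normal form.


1. (u (m) (t (w) (w)))  →  (t (w) (w))
normal form: (t (w) (w))

size = 3


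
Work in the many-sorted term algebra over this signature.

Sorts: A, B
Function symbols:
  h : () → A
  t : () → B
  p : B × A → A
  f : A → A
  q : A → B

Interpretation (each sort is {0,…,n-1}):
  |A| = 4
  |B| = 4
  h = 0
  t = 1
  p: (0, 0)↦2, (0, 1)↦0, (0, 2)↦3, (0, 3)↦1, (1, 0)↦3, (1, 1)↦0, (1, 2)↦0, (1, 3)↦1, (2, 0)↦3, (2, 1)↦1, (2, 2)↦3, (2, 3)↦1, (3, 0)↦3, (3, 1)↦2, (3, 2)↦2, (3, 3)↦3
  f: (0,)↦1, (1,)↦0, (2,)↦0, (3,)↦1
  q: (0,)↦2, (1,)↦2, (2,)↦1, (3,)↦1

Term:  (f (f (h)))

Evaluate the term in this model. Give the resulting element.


value = 0

  h = 0
  (f (h)) = f(0,) = 1
  (f (f (h))) = f(1,) = 0


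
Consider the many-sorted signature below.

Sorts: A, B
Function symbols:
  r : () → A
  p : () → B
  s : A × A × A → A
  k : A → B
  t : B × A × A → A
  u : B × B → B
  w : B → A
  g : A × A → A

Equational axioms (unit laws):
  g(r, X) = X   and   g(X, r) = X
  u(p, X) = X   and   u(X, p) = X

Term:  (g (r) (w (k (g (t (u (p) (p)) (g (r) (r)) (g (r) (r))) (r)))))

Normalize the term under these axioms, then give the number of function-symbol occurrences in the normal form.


1. (g (r) (w (k (g (t (u (p) (p)) (g (r) (r)) (g (r) (r))) (r)))))  →  (w (k (g (t (u (p) (p)) (g (r) (r)) (g (r) (r))) (r))))
2. (w (k (g (t (u (p) (p)) (g (r) (r)) (g (r) (r))) (r))))  →  (w (k (t (u (p) (p)) (g (r) (r)) (g (r) (r)))))
3. (w (k (t (u (p) (p)) (g (r) (r)) (g (r) (r)))))  →  (w (k (t (p) (g (r) (r)) (g (r) (r)))))
4. (w (k (t (p) (g (r) (r)) (g (r) (r)))))  →  (w (k (t (p) (r) (g (r) (r)))))
5. (w (k (t (p) (r) (g (r) (r)))))  →  (w (k (t (p) (r) (r))))
normal form: (w (k (t (p) (r) (r))))

size = 6


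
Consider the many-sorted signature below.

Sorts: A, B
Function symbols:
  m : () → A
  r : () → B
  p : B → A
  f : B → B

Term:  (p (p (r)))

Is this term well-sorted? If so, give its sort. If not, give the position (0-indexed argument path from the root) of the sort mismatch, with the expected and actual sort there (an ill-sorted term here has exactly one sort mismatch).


    (r) : B
  (p (r)) : A
(p (p (r))) : ✗ arg 0 at [0] has sort A, expected B

ill-sorted at position [0]: expected B, got A


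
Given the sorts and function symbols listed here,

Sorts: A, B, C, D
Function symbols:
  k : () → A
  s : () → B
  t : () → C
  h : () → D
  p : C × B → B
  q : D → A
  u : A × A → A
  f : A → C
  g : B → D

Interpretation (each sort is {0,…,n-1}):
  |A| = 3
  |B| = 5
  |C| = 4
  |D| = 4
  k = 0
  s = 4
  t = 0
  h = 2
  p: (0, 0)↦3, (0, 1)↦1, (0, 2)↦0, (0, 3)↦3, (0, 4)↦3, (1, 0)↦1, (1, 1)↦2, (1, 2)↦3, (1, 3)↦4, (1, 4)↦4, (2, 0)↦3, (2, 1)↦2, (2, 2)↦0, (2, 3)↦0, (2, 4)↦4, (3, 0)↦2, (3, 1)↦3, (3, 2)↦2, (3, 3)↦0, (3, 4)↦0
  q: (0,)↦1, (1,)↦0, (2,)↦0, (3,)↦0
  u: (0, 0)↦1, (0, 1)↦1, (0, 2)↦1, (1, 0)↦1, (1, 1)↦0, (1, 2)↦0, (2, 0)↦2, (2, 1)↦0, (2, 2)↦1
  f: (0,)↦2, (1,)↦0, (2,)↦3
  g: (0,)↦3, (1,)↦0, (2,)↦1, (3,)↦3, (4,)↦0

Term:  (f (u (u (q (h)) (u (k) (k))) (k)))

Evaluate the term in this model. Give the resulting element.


  h = 2
  (q (h)) = q(2,) = 0
  k = 0
  k = 0
  (u (k) (k)) = u(0, 0) = 1
  (u (q (h)) (u (k) (k))) = u(0, 1) = 1
  k = 0
  (u (u (q (h)) (u (k) (k))) (k)) = u(1, 0) = 1
  (f (u (u (q (h)) (u (k) (k))) (k))) = f(1,) = 0

value = 0


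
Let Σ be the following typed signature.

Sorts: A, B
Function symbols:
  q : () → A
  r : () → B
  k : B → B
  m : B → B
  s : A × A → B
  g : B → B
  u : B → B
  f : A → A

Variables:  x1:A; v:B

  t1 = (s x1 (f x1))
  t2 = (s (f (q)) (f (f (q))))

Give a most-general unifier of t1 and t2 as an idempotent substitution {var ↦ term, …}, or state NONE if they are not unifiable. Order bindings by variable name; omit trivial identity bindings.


{x1 ↦ (f (q))}


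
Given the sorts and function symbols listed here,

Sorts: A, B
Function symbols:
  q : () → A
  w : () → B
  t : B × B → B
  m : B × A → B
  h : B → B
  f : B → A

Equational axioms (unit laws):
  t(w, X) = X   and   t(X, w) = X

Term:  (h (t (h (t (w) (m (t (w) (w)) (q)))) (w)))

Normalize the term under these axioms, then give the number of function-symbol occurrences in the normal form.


1. (h (t (h (t (w) (m (t (w) (w)) (q)))) (w)))  →  (h (h (t (w) (m (t (w) (w)) (q)))))
2. (h (h (t (w) (m (t (w) (w)) (q)))))  →  (h (h (m (t (w) (w)) (q))))
3. (h (h (m (t (w) (w)) (q))))  →  (h (h (m (w) (q))))
normal form: (h (h (m (w) (q))))

size = 5


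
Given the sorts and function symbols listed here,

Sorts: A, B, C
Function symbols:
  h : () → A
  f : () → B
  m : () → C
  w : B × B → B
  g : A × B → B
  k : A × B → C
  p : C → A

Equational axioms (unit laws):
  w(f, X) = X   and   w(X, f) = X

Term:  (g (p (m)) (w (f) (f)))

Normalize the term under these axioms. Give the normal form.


normal form = (g (p (m)) (f))

1. (g (p (m)) (w (f) (f)))  →  (g (p (m)) (f))


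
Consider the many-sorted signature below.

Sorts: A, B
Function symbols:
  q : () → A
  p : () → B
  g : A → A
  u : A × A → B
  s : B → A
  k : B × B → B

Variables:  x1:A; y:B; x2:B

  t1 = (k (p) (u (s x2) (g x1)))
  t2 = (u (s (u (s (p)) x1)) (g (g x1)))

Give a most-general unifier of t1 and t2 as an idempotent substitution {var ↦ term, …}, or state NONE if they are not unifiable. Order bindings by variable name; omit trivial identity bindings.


NONE (not unifiable)

head clash or occurs-check failure — not unifiable


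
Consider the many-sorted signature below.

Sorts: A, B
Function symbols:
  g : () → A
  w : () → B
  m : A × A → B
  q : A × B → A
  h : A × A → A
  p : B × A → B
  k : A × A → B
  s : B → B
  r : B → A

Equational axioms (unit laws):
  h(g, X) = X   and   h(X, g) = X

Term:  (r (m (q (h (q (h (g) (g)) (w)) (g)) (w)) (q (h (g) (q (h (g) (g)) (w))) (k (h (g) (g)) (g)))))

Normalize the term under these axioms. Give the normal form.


1. (r (m (q (h (q (h (g) (g)) (w)) (g)) (w)) (q (h (g) (q (h (g) (g)) (w))) (k (h (g) (g)) (g)))))  →  (r (m (q (q (h (g) (g)) (w)) (w)) (q (h (g) (q (h (g) (g)) (w))) (k (h (g) (g)) (g)))))
2. (r (m (q (q (h (g) (g)) (w)) (w)) (q (h (g) (q (h (g) (g)) (w))) (k (h (g) (g)) (g)))))  →  (r (m (q (q (g) (w)) (w)) (q (h (g) (q (h (g) (g)) (w))) (k (h (g) (g)) (g)))))
3. (r (m (q (q (g) (w)) (w)) (q (h (g) (q (h (g) (g)) (w))) (k (h (g) (g)) (g)))))  →  (r (m (q (q (g) (w)) (w)) (q (q (h (g) (g)) (w)) (k (h (g) (g)) (g)))))
4. (r (m (q (q (g) (w)) (w)) (q (q (h (g) (g)) (w)) (k (h (g) (g)) (g)))))  →  (r (m (q (q (g) (w)) (w)) (q (q (g) (w)) (k (h (g) (g)) (g)))))
5. (r (m (q (q (g) (w)) (w)) (q (q (g) (w)) (k (h (g) (g)) (g)))))  →  (r (m (q (q (g) (w)) (w)) (q (q (g) (w)) (k (g) (g)))))

normal form = (r (m (q (q (g) (w)) (w)) (q (q (g) (w)) (k (g) (g)))))


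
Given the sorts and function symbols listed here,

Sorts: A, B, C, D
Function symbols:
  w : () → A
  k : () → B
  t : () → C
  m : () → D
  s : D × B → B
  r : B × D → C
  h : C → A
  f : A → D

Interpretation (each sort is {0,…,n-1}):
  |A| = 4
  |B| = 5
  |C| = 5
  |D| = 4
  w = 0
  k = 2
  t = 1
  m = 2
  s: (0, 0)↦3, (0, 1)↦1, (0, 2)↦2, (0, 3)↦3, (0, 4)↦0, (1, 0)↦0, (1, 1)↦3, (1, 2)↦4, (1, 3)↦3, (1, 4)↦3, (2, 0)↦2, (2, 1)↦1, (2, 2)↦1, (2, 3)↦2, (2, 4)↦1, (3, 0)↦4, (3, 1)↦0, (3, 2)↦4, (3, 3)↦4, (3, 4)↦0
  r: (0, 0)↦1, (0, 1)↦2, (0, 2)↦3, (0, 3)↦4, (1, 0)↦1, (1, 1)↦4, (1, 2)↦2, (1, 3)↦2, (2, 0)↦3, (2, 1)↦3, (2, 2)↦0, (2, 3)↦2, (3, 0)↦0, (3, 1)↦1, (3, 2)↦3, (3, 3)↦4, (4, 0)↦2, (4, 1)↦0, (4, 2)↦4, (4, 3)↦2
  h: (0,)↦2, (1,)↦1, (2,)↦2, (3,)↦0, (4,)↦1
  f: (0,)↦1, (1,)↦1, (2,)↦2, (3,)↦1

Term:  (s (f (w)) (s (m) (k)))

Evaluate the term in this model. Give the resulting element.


  w = 0
  (f (w)) = f(0,) = 1
  m = 2
  k = 2
  (s (m) (k)) = s(2, 2) = 1
  (s (f (w)) (s (m) (k))) = s(1, 1) = 3

value = 3


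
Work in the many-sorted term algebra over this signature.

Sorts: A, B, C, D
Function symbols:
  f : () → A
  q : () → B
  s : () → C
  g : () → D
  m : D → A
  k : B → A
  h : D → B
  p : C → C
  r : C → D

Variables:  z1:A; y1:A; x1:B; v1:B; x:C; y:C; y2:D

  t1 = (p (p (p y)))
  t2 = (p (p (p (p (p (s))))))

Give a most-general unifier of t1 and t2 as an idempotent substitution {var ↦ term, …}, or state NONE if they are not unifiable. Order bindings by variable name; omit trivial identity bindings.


{y ↦ (p (p (s)))}


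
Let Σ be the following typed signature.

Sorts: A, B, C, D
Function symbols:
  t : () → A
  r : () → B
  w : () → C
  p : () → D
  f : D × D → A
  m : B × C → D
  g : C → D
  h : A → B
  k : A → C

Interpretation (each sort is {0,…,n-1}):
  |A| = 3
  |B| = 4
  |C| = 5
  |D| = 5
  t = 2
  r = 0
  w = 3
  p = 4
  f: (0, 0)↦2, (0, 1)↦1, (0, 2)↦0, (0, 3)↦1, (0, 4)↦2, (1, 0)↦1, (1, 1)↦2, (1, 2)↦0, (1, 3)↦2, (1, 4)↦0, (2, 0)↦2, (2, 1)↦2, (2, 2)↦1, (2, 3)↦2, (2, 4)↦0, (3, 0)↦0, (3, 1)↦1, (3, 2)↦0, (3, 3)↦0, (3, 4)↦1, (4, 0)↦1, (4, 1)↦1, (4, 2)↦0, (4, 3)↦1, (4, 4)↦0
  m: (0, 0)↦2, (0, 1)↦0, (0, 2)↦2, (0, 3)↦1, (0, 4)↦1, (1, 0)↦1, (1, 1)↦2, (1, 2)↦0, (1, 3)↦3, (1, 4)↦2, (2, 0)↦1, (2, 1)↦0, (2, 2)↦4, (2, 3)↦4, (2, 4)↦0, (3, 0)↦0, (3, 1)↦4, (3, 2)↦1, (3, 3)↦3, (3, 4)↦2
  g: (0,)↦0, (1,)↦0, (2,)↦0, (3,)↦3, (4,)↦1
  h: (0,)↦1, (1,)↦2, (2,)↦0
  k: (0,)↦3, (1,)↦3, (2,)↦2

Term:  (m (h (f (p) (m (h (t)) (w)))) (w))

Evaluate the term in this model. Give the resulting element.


value = 4

  p = 4
  t = 2
  (h (t)) = h(2,) = 0
  w = 3
  (m (h (t)) (w)) = m(0, 3) = 1
  (f (p) (m (h (t)) (w))) = f(4, 1) = 1
  (h (f (p) (m (h (t)) (w)))) = h(1,) = 2
  w = 3
  (m (h (f (p) (m (h (t)) (w)))) (w)) = m(2, 3) = 4


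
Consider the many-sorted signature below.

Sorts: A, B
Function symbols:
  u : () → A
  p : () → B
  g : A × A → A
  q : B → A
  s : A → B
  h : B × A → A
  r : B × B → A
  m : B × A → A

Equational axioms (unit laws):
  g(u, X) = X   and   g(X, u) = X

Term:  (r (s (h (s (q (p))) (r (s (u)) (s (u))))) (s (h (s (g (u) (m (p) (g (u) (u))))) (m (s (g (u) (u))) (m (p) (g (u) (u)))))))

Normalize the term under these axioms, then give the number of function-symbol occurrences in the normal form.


size = 23

1. (r (s (h (s (q (p))) (r (s (u)) (s (u))))) (s (h (s (g (u) (m (p) (g (u) (u))))) (m (s (g (u) (u))) (m (p) (g (u) (u)))))))  →  (r (s (h (s (q (p))) (r (s (u)) (s (u))))) (s (h (s (m (p) (g (u) (u)))) (m (s (g (u) (u))) (m (p) (g (u) (u)))))))
2. (r (s (h (s (q (p))) (r (s (u)) (s (u))))) (s (h (s (m (p) (g (u) (u)))) (m (s (g (u) (u))) (m (p) (g (u) (u)))))))  →  (r (s (h (s (q (p))) (r (s (u)) (s (u))))) (s (h (s (m (p) (u))) (m (s (g (u) (u))) (m (p) (g (u) (u)))))))
3. (r (s (h (s (q (p))) (r (s (u)) (s (u))))) (s (h (s (m (p) (u))) (m (s (g (u) (u))) (m (p) (g (u) (u)))))))  →  (r (s (h (s (q (p))) (r (s (u)) (s (u))))) (s (h (s (m (p) (u))) (m (s (u)) (m (p) (g (u) (u)))))))
4. (r (s (h (s (q (p))) (r (s (u)) (s (u))))) (s (h (s (m (p) (u))) (m (s (u)) (m (p) (g (u) (u)))))))  →  (r (s (h (s (q (p))) (r (s (u)) (s (u))))) (s (h (s (m (p) (u))) (m (s (u)) (m (p) (u))))))
normal form: (r (s (h (s (q (p))) (r (s (u)) (s (u))))) (s (h (s (m (p) (u))) (m (s (u)) (m (p) (u))))))


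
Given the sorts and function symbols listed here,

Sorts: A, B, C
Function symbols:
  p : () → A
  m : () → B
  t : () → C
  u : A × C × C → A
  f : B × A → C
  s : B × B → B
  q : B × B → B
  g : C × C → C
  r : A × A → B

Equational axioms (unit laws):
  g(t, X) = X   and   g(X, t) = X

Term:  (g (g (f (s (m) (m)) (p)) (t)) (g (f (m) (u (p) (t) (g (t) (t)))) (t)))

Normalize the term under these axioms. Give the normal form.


normal form = (g (f (s (m) (m)) (p)) (f (m) (u (p) (t) (t))))

1. (g (g (f (s (m) (m)) (p)) (t)) (g (f (m) (u (p) (t) (g (t) (t)))) (t)))  →  (g (f (s (m) (m)) (p)) (g (f (m) (u (p) (t) (g (t) (t)))) (t)))
2. (g (f (s (m) (m)) (p)) (g (f (m) (u (p) (t) (g (t) (t)))) (t)))  →  (g (f (s (m) (m)) (p)) (f (m) (u (p) (t) (g (t) (t)))))
3. (g (f (s (m) (m)) (p)) (f (m) (u (p) (t) (g (t) (t)))))  →  (g (f (s (m) (m)) (p)) (f (m) (u (p) (t) (t))))


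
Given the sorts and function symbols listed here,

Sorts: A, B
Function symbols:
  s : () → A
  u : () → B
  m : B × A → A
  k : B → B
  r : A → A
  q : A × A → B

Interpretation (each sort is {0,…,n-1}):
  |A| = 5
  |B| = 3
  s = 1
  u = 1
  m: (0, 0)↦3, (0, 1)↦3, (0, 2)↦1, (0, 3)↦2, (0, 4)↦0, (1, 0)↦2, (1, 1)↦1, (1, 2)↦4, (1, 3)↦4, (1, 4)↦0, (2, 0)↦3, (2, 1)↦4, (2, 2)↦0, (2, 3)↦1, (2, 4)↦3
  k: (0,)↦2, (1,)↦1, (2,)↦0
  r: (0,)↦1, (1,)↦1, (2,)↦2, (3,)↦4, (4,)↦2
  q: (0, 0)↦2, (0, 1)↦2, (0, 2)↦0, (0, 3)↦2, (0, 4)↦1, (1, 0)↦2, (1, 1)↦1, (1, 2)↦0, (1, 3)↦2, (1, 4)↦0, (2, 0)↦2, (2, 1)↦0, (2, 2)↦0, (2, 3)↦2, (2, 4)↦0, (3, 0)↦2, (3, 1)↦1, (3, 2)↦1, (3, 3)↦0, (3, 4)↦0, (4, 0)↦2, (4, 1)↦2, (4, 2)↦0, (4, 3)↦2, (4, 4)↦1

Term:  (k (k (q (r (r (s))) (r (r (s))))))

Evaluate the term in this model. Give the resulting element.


value = 1

  s = 1
  (r (s)) = r(1,) = 1
  (r (r (s))) = r(1,) = 1
  s = 1
  (r (s)) = r(1,) = 1
  (r (r (s))) = r(1,) = 1
  (q (r (r (s))) (r (r (s)))) = q(1, 1) = 1
  (k (q (r (r (s))) (r (r (s))))) = k(1,) = 1
  (k (k (q (r (r (s))) (r (r (s)))))) = k(1,) = 1


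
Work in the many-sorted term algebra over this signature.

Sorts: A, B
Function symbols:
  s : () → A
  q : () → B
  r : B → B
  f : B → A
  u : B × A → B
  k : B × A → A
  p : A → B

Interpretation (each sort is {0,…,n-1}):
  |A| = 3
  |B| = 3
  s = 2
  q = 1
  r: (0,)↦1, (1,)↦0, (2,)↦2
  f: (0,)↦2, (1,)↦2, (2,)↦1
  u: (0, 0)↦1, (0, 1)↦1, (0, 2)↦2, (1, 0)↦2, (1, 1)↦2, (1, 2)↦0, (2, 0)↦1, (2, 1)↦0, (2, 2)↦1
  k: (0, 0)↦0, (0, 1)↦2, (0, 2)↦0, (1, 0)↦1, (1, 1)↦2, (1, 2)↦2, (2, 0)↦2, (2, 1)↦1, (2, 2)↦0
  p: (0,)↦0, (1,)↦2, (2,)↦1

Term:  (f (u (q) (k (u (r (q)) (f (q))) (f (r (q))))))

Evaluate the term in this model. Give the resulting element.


value = 1

  q = 1
  q = 1
  (r (q)) = r(1,) = 0
  q = 1
  (f (q)) = f(1,) = 2
  (u (r (q)) (f (q))) = u(0, 2) = 2
  q = 1
  (r (q)) = r(1,) = 0
  (f (r (q))) = f(0,) = 2
  (k (u (r (q)) (f (q))) (f (r (q)))) = k(2, 2) = 0
  (u (q) (k (u (r (q)) (f (q))) (f (r (q))))) = u(1, 0) = 2
  (f (u (q) (k (u (r (q)) (f (q))) (f (r (q)))))) = f(2,) = 1


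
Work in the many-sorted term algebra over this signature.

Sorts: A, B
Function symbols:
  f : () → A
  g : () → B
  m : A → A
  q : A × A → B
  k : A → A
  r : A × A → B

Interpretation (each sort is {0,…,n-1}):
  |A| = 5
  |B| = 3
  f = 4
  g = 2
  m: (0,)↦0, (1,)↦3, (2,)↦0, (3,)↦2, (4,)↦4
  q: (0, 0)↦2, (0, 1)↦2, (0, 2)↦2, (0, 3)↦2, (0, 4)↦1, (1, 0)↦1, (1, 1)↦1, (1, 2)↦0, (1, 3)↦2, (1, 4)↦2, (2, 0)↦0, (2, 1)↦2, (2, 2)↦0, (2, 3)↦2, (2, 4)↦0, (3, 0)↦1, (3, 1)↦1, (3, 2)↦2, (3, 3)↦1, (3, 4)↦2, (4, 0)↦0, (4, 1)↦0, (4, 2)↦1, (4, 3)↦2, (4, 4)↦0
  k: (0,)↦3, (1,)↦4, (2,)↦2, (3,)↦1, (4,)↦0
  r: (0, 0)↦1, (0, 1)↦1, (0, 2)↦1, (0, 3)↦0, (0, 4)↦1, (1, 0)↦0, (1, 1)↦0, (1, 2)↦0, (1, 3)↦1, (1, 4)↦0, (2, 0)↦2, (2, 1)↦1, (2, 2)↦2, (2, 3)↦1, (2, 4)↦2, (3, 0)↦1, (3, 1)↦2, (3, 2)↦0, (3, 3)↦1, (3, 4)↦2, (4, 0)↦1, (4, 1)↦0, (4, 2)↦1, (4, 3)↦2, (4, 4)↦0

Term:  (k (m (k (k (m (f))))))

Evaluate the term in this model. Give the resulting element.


value = 2

  f = 4
  (m (f)) = m(4,) = 4
  (k (m (f))) = k(4,) = 0
  (k (k (m (f)))) = k(0,) = 3
  (m (k (k (m (f))))) = m(3,) = 2
  (k (m (k (k (m (f)))))) = k(2,) = 2


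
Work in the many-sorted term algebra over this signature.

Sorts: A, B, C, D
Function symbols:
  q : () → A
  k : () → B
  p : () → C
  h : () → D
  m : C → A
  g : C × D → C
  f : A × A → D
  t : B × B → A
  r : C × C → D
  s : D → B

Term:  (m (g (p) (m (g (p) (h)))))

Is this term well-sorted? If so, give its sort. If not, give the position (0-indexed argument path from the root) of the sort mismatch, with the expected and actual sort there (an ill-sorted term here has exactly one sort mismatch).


ill-sorted at position [0, 1]: expected D, got A

    (p) : C
        (p) : C
        (h) : D
      (g (p) (h)) : C
    (m (g (p) (h))) : A
  (g (p) (m (g (p) (h)))) : ✗ arg 1 at [0, 1] has sort A, expected D


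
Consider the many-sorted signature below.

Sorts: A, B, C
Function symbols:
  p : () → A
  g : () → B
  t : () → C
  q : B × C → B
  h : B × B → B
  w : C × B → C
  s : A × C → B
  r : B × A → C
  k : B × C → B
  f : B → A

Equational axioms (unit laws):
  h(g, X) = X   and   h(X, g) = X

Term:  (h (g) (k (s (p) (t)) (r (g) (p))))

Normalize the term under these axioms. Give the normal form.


1. (h (g) (k (s (p) (t)) (r (g) (p))))  →  (k (s (p) (t)) (r (g) (p)))

normal form = (k (s (p) (t)) (r (g) (p)))


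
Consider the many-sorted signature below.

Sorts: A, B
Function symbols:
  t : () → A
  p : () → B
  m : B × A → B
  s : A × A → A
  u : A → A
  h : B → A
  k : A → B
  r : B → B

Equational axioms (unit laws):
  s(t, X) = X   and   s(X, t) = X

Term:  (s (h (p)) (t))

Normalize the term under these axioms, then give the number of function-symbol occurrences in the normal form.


size = 2

1. (s (h (p)) (t))  →  (h (p))
normal form: (h (p))


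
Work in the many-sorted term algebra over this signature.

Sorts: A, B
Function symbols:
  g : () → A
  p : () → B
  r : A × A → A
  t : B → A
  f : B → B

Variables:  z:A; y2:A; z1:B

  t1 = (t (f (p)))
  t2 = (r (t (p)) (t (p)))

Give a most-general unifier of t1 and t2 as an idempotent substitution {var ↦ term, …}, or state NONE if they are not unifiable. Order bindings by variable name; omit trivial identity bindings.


head clash or occurs-check failure — not unifiable

NONE (not unifiable)


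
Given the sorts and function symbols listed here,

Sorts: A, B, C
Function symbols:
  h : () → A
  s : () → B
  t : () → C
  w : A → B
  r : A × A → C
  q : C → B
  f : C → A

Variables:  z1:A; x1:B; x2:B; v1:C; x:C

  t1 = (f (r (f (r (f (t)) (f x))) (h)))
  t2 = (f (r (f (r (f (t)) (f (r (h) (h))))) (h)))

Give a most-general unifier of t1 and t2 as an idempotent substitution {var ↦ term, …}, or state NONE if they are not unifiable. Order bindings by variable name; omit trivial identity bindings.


{x ↦ (r (h) (h))}


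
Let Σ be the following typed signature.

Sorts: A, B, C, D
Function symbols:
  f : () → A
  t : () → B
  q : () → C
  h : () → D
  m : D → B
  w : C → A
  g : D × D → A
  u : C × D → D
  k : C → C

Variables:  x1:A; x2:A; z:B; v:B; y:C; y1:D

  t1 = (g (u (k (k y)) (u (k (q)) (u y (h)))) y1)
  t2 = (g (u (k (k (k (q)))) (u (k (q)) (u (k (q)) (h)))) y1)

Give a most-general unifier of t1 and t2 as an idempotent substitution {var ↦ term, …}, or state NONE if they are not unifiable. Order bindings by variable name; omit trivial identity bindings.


{y ↦ (k (q))}


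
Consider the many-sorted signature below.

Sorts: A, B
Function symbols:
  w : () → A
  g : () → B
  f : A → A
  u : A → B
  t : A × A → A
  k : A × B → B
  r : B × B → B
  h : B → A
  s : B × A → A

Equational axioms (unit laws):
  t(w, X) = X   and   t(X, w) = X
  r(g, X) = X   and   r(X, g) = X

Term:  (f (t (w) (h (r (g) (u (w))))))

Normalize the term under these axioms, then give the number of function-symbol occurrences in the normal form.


size = 4

1. (f (t (w) (h (r (g) (u (w))))))  →  (f (h (r (g) (u (w)))))
2. (f (h (r (g) (u (w)))))  →  (f (h (u (w))))
normal form: (f (h (u (w))))


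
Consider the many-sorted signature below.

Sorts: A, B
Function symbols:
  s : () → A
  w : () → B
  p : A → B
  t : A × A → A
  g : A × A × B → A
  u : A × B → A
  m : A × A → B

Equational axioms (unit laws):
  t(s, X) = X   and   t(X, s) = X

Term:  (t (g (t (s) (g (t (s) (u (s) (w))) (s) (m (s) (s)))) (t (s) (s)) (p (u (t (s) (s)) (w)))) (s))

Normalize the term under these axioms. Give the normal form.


1. (t (g (t (s) (g (t (s) (u (s) (w))) (s) (m (s) (s)))) (t (s) (s)) (p (u (t (s) (s)) (w)))) (s))  →  (g (t (s) (g (t (s) (u (s) (w))) (s) (m (s) (s)))) (t (s) (s)) (p (u (t (s) (s)) (w))))
2. (g (t (s) (g (t (s) (u (s) (w))) (s) (m (s) (s)))) (t (s) (s)) (p (u (t (s) (s)) (w))))  →  (g (g (t (s) (u (s) (w))) (s) (m (s) (s))) (t (s) (s)) (p (u (t (s) (s)) (w))))
3. (g (g (t (s) (u (s) (w))) (s) (m (s) (s))) (t (s) (s)) (p (u (t (s) (s)) (w))))  →  (g (g (u (s) (w)) (s) (m (s) (s))) (t (s) (s)) (p (u (t (s) (s)) (w))))
4. (g (g (u (s) (w)) (s) (m (s) (s))) (t (s) (s)) (p (u (t (s) (s)) (w))))  →  (g (g (u (s) (w)) (s) (m (s) (s))) (s) (p (u (t (s) (s)) (w))))
5. (g (g (u (s) (w)) (s) (m (s) (s))) (s) (p (u (t (s) (s)) (w))))  →  (g (g (u (s) (w)) (s) (m (s) (s))) (s) (p (u (s) (w))))

normal form = (g (g (u (s) (w)) (s) (m (s) (s))) (s) (p (u (s) (w))))


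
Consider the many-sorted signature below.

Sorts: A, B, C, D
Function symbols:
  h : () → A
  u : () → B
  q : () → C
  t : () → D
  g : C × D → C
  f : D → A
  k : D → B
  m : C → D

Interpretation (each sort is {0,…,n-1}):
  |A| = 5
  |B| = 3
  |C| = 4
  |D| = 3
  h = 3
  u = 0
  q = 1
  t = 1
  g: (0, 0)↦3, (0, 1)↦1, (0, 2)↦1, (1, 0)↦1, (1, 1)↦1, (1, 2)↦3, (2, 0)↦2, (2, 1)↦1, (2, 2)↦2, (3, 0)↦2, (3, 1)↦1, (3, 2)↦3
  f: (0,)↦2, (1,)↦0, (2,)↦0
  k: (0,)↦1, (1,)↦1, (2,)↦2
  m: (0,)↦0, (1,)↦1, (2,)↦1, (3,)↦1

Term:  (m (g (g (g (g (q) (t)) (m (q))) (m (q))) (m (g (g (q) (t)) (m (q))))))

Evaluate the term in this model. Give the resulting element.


  q = 1
  t = 1
  (g (q) (t)) = g(1, 1) = 1
  q = 1
  (m (q)) = m(1,) = 1
  (g (g (q) (t)) (m (q))) = g(1, 1) = 1
  q = 1
  (m (q)) = m(1,) = 1
  (g (g (g (q) (t)) (m (q))) (m (q))) = g(1, 1) = 1
  q = 1
  t = 1
  (g (q) (t)) = g(1, 1) = 1
  q = 1
  (m (q)) = m(1,) = 1
  (g (g (q) (t)) (m (q))) = g(1, 1) = 1
  (m (g (g (q) (t)) (m (q)))) = m(1,) = 1
  (g (g (g (g (q) (t)) (m (q))) (m (q))) (m (g (g (q) (t)) (m (q))))) = g(1, 1) = 1
  (m (g (g (g (g (q) (t)) (m (q))) (m (q))) (m (g (g (q) (t)) (m (q)))))) = m(1,) = 1

value = 1


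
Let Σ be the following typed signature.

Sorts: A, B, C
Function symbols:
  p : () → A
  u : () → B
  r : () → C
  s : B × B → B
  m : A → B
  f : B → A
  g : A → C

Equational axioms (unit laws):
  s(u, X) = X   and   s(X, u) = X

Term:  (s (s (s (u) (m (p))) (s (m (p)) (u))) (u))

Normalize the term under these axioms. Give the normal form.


normal form = (s (m (p)) (m (p)))

1. (s (s (s (u) (m (p))) (s (m (p)) (u))) (u))  →  (s (s (u) (m (p))) (s (m (p)) (u)))
2. (s (s (u) (m (p))) (s (m (p)) (u)))  →  (s (m (p)) (s (m (p)) (u)))
3. (s (m (p)) (s (m (p)) (u)))  →  (s (m (p)) (m (p)))


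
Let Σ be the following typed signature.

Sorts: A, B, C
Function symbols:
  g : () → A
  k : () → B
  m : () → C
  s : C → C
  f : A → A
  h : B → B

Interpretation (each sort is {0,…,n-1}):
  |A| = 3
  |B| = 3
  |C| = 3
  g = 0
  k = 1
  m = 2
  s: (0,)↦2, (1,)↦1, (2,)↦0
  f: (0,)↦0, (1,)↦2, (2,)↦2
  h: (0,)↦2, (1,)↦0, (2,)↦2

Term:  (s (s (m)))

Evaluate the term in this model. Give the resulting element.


  m = 2
  (s (m)) = s(2,) = 0
  (s (s (m))) = s(0,) = 2

value = 2


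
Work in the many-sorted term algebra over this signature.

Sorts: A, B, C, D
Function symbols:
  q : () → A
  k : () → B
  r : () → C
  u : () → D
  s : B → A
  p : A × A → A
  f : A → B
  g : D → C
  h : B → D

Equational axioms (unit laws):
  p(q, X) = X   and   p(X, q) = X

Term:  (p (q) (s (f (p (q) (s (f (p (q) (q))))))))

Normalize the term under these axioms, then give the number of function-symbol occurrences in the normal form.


1. (p (q) (s (f (p (q) (s (f (p (q) (q))))))))  →  (s (f (p (q) (s (f (p (q) (q)))))))
2. (s (f (p (q) (s (f (p (q) (q)))))))  →  (s (f (s (f (p (q) (q))))))
3. (s (f (s (f (p (q) (q))))))  →  (s (f (s (f (q)))))
normal form: (s (f (s (f (q)))))

size = 5


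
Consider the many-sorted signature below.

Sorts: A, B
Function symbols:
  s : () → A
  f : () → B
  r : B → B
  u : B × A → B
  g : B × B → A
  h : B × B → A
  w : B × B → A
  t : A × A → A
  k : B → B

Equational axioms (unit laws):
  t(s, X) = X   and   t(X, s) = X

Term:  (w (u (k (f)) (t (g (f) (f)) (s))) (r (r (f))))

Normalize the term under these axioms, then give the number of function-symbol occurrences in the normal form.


1. (w (u (k (f)) (t (g (f) (f)) (s))) (r (r (f))))  →  (w (u (k (f)) (g (f) (f))) (r (r (f))))
normal form: (w (u (k (f)) (g (f) (f))) (r (r (f))))

size = 10


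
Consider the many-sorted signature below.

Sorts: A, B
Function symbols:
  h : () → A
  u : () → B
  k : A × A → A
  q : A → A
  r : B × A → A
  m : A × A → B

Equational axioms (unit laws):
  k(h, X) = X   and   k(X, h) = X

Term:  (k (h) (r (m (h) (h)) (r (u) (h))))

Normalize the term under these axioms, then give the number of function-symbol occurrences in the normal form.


1. (k (h) (r (m (h) (h)) (r (u) (h))))  →  (r (m (h) (h)) (r (u) (h)))
normal form: (r (m (h) (h)) (r (u) (h)))

size = 7


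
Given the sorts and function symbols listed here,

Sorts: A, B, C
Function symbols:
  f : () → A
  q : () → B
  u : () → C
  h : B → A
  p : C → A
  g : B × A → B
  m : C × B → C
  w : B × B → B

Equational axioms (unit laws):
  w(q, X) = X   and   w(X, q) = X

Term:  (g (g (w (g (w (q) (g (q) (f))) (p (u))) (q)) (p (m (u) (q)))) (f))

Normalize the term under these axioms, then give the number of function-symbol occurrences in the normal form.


1. (g (g (w (g (w (q) (g (q) (f))) (p (u))) (q)) (p (m (u) (q)))) (f))  →  (g (g (g (w (q) (g (q) (f))) (p (u))) (p (m (u) (q)))) (f))
2. (g (g (g (w (q) (g (q) (f))) (p (u))) (p (m (u) (q)))) (f))  →  (g (g (g (g (q) (f)) (p (u))) (p (m (u) (q)))) (f))
normal form: (g (g (g (g (q) (f)) (p (u))) (p (m (u) (q)))) (f))

size = 13


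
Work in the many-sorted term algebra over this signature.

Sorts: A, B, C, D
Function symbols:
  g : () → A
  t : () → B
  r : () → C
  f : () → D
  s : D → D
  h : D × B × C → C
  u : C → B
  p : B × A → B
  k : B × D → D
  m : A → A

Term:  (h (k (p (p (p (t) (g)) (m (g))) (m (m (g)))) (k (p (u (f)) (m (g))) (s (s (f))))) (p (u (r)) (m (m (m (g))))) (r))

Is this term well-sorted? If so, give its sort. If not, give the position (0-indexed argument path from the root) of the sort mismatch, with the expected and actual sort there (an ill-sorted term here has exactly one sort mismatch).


ill-sorted at position [0, 1, 0, 0, 0]: expected C, got D

          (t) : B
          (g) : A
        (p (t) (g)) : B
          (g) : A
        (m (g)) : A
      (p (p (t) (g)) (m (g))) : B
          (g) : A
        (m (g)) : A
      (m (m (g))) : A
    (p (p (p (t) (g)) (m (g))) (m (m (g)))) : B
          (f) : D
        (u (f)) : ✗ arg 0 at [0, 1, 0, 0, 0] has sort D, expected C
          (g) : A
        (m (g)) : A
          (f) : D
        (s (f)) : D
      (s (s (f))) : D
      (r) : C
    (u (r)) : B
          (g) : A
        (m (g)) : A
      (m (m (g))) : A
    (m (m (m (g)))) : A
  (p (u (r)) (m (m (m (g))))) : B
  (r) : C


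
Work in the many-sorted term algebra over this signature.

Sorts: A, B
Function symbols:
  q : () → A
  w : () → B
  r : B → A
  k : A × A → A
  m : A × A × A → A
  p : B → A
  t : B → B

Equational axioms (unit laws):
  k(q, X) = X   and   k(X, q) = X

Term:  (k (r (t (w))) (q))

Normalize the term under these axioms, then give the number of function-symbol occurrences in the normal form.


1. (k (r (t (w))) (q))  →  (r (t (w)))
normal form: (r (t (w)))

size = 3


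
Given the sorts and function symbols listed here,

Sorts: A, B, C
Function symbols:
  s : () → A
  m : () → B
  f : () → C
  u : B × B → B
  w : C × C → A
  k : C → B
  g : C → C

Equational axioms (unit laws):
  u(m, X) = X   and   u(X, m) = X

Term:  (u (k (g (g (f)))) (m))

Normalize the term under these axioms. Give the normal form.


1. (u (k (g (g (f)))) (m))  →  (k (g (g (f))))

normal form = (k (g (g (f))))


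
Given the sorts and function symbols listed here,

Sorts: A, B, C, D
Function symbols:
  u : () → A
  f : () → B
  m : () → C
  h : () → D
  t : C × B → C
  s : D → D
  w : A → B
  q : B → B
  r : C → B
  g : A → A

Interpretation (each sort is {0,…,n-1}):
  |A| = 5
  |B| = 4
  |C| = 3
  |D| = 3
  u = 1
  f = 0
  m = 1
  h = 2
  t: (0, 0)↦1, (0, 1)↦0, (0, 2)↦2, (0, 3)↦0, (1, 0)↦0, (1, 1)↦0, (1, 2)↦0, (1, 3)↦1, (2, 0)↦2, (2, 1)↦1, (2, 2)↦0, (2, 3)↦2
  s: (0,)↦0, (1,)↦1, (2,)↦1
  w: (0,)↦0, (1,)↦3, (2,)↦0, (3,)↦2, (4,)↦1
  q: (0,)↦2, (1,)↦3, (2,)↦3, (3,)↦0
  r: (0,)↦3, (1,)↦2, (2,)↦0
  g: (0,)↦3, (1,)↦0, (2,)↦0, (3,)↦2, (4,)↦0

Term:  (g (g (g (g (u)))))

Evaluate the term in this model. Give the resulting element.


value = 0

  u = 1
  (g (u)) = g(1,) = 0
  (g (g (u))) = g(0,) = 3
  (g (g (g (u)))) = g(3,) = 2
  (g (g (g (g (u))))) = g(2,) = 0


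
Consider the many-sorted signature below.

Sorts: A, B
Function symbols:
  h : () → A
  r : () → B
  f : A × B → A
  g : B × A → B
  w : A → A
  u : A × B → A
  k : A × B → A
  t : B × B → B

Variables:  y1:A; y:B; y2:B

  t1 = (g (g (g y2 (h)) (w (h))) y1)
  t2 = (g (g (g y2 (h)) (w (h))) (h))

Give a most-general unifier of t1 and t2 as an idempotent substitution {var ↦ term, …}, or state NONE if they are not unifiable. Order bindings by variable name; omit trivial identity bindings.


{y1 ↦ (h)}


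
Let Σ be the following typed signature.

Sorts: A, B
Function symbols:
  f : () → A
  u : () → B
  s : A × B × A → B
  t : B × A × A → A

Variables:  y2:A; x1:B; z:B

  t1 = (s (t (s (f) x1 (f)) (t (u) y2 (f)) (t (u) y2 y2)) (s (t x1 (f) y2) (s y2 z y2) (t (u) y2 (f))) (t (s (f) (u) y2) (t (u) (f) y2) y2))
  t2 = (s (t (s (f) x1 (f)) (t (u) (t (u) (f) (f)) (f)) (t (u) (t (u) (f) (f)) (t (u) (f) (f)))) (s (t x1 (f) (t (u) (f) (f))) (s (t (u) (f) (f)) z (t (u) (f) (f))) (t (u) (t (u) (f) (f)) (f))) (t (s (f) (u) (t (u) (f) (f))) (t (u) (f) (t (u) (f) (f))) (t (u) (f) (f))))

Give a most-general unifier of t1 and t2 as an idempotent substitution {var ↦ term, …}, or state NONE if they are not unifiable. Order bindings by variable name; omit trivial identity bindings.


{y2 ↦ (t (u) (f) (f))}


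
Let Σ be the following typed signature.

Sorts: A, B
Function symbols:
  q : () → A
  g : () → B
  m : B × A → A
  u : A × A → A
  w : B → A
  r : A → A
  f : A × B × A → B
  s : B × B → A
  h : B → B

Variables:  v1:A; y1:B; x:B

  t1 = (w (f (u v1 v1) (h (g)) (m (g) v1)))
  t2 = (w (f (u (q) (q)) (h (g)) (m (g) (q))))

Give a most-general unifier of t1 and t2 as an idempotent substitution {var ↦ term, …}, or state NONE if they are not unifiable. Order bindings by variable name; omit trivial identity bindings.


{v1 ↦ (q)}


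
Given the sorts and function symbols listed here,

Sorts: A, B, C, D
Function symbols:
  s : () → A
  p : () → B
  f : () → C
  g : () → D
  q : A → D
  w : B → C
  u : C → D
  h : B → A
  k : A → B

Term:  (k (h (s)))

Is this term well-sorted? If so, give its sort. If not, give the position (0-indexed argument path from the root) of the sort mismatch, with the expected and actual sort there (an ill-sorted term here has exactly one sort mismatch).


    (s) : A
  (h (s)) : ✗ arg 0 at [0, 0] has sort A, expected B

ill-sorted at position [0, 0]: expected B, got A


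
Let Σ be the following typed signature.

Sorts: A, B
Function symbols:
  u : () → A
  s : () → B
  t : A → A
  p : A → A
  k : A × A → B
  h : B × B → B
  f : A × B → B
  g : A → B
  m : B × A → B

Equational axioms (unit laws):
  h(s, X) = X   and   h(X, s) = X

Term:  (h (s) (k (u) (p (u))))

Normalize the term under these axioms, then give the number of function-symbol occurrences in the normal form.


size = 4

1. (h (s) (k (u) (p (u))))  →  (k (u) (p (u)))
normal form: (k (u) (p (u)))


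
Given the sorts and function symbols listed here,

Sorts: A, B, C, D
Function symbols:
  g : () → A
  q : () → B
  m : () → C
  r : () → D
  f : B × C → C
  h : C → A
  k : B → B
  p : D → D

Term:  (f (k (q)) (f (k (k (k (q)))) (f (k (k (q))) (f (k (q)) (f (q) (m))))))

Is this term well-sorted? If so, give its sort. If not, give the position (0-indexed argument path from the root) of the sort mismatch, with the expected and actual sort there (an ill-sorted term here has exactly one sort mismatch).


    (q) : B
  (k (q)) : B
          (q) : B
        (k (q)) : B
      (k (k (q))) : B
    (k (k (k (q)))) : B
          (q) : B
        (k (q)) : B
      (k (k (q))) : B
          (q) : B
        (k (q)) : B
          (q) : B
          (m) : C
        (f (q) (m)) : C
      (f (k (q)) (f (q) (m))) : C
    (f (k (k (q))) (f (k (q)) (f (q) (m)))) : C
  (f (k (k (k (q)))) (f (k (k (q))) (f (k (q)) (f (q) (m))))) : C
(f (k (q)) (f (k (k (k (q)))) (f (k (k (q))) (f (k (q)) (f (q) (m)))))) : C

well-sorted; sort = C


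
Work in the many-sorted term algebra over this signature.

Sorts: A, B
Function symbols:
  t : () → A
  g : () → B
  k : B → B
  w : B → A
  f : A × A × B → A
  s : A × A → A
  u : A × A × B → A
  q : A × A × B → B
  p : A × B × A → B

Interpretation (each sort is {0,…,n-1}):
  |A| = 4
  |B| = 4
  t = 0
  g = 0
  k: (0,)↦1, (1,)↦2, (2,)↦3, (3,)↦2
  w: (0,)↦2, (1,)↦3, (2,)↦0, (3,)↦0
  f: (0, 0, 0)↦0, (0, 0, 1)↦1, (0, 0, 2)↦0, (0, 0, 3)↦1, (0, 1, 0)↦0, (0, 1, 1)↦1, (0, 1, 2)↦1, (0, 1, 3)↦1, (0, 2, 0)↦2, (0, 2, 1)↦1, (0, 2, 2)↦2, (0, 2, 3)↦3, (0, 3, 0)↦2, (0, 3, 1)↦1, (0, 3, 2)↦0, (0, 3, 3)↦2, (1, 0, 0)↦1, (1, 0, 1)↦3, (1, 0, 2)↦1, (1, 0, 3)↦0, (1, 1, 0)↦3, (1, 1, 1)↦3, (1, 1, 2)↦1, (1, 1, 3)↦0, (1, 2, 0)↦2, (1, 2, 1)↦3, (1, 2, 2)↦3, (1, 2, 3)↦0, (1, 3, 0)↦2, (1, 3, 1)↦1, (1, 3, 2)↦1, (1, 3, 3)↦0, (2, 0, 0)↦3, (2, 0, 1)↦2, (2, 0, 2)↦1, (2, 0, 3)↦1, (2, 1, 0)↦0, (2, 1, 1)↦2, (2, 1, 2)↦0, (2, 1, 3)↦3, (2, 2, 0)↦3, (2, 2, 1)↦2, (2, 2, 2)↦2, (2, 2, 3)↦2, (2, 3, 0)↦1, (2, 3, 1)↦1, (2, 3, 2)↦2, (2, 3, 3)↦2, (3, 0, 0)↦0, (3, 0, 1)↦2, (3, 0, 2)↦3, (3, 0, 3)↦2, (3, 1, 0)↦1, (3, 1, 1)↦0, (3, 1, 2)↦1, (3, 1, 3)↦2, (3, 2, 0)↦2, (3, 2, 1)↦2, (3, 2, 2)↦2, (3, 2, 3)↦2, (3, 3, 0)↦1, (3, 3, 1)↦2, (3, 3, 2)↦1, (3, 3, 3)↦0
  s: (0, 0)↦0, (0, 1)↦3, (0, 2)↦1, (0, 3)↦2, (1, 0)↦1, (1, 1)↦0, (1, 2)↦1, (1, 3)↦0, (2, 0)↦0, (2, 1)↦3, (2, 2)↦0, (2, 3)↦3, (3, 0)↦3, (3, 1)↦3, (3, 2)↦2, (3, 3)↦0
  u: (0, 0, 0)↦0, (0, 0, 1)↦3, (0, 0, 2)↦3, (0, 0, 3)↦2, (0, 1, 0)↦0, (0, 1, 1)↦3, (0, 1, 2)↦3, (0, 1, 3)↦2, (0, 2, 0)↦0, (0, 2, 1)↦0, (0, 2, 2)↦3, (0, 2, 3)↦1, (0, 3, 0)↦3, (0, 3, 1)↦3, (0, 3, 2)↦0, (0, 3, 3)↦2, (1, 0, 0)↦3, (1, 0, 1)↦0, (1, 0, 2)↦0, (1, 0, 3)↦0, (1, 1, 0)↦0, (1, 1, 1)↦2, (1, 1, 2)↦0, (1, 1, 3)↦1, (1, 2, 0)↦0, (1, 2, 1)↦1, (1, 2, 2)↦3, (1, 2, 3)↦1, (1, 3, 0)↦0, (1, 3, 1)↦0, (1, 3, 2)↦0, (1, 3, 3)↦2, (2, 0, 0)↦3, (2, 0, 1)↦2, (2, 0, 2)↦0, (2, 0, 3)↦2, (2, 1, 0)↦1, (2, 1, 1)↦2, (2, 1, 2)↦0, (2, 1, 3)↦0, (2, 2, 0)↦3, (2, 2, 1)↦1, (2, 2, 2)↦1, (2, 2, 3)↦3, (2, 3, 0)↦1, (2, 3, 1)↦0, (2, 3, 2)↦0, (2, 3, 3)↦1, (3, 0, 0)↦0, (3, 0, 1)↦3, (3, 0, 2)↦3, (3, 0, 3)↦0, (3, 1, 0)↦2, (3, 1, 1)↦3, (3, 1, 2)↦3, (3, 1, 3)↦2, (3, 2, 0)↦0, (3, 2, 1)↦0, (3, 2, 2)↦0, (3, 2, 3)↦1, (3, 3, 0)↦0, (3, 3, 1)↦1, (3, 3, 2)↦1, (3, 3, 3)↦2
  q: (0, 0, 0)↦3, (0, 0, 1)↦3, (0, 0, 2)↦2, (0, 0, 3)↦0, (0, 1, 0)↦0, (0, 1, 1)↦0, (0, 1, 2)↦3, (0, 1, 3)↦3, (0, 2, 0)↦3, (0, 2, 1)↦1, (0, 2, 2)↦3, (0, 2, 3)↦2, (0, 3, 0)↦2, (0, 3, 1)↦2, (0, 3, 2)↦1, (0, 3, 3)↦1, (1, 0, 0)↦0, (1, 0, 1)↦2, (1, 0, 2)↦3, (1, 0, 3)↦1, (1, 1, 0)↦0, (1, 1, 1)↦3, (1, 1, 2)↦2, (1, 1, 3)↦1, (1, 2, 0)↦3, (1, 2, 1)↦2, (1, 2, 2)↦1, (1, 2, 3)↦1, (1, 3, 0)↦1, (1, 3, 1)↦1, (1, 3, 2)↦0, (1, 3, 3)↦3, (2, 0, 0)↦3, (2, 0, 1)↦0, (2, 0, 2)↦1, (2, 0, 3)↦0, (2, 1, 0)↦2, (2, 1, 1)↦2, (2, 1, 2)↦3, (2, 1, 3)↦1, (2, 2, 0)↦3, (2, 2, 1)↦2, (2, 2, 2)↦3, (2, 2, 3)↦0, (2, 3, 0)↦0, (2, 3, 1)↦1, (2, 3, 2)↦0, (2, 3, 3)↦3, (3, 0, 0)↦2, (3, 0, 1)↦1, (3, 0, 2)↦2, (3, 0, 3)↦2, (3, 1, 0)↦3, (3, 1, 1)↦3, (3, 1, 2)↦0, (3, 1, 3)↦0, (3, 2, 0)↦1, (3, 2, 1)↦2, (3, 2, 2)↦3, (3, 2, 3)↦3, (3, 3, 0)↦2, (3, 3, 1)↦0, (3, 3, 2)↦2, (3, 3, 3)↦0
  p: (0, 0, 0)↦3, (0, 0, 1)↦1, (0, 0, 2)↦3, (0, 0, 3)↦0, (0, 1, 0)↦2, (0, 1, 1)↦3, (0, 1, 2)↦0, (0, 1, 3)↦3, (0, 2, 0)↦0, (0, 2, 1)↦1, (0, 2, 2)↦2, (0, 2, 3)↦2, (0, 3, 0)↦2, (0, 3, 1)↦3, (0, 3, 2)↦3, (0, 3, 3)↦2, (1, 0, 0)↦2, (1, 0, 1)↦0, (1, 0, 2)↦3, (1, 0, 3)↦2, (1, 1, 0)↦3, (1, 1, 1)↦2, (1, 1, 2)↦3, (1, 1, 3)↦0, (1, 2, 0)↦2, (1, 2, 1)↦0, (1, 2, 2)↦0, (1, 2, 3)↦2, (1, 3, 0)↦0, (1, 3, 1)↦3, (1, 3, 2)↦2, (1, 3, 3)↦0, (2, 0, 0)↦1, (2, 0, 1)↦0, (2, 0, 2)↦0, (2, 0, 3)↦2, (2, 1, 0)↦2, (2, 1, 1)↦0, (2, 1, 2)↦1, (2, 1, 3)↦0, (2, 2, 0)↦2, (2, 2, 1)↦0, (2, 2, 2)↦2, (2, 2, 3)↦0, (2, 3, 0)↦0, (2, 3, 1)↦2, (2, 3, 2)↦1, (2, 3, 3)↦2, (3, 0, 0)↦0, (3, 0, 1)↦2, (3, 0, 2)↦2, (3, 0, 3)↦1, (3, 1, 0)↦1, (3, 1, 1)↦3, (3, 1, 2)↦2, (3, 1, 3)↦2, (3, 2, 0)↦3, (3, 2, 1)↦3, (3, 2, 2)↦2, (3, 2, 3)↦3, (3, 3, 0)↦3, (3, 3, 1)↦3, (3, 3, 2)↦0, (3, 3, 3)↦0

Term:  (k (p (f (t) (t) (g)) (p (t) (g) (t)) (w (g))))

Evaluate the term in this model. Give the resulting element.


  t = 0
  t = 0
  g = 0
  (f (t) (t) (g)) = f(0, 0, 0) = 0
  t = 0
  g = 0
  t = 0
  (p (t) (g) (t)) = p(0, 0, 0) = 3
  g = 0
  (w (g)) = w(0,) = 2
  (p (f (t) (t) (g)) (p (t) (g) (t)) (w (g))) = p(0, 3, 2) = 3
  (k (p (f (t) (t) (g)) (p (t) (g) (t)) (w (g)))) = k(3,) = 2

value = 2
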